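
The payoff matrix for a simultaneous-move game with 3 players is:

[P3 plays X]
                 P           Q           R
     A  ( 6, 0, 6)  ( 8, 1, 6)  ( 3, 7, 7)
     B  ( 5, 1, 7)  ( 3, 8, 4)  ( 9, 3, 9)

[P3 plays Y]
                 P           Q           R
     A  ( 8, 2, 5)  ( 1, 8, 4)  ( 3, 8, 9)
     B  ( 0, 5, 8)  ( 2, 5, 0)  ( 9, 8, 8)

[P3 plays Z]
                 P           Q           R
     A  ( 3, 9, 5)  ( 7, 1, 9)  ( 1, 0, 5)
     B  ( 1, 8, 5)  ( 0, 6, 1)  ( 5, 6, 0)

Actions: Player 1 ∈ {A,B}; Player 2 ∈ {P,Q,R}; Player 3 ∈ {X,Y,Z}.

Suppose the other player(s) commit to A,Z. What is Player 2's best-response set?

BR_2 = {P}

u_2(P vs A,Z) = 9
u_2(Q vs A,Z) = 1
u_2(R vs A,Z) = 0
max payoff 9 at {P}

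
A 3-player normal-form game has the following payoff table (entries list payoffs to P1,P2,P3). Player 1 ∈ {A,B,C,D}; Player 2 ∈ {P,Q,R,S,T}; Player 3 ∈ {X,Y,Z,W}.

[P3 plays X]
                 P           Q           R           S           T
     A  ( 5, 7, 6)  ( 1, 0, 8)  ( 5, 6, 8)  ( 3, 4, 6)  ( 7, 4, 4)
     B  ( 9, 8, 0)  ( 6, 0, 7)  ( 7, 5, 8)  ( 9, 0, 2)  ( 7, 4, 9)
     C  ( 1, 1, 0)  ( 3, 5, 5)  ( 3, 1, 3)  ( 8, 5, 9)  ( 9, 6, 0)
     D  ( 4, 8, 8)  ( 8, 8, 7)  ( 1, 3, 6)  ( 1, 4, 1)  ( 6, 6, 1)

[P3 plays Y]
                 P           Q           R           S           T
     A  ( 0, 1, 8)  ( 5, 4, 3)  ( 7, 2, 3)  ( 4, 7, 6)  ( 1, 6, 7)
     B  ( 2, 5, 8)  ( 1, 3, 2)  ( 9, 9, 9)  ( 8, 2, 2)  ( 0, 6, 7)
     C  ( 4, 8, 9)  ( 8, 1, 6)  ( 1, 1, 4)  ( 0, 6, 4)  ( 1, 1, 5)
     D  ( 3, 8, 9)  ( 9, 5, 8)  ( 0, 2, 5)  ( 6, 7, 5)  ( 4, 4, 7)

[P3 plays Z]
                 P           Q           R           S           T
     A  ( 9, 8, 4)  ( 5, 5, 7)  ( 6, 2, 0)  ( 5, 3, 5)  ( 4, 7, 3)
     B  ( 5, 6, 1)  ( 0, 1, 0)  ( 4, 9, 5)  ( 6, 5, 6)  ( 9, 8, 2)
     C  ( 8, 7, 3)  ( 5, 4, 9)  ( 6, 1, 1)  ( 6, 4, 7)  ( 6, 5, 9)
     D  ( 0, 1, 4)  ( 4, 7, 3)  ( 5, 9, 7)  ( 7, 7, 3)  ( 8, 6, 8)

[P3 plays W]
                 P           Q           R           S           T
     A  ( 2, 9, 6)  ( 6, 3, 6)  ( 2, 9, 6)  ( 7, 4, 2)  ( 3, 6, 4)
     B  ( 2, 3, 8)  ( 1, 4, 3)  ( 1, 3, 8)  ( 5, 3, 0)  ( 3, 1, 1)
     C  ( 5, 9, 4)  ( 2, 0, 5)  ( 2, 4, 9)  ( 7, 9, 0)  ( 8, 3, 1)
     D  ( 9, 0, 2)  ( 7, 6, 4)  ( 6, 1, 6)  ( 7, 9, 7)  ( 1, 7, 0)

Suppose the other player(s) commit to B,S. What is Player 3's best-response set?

u_3(X vs B,S) = 2
u_3(Y vs B,S) = 2
u_3(Z vs B,S) = 6
u_3(W vs B,S) = 0
max payoff 6 at {Z}

BR_3 = {Z}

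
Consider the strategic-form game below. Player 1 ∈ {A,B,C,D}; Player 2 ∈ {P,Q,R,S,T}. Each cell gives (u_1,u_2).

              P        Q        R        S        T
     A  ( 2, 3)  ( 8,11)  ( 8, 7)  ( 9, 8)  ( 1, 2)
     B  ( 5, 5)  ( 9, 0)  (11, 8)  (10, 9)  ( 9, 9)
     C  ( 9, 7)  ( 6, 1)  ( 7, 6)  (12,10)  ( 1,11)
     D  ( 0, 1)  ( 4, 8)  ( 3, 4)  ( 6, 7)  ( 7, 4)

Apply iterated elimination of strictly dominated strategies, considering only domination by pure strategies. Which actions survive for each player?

Remaining: P1:{B,C} P2:{S,T}

P1 drop A (B beats it: P:5>2 Q:9>8 R:11>8 S:10>9 T:9>1)
P1 drop D (B beats it: P:5>0 Q:9>4 R:11>3 S:10>6 T:9>7)
P2 drop P (S beats it: B:9>5 C:10>7)
P2 drop Q (R beats it: B:8>0 C:6>1)
P2 drop R (S beats it: B:9>8 C:10>6)
P1→{B,C} P2→{S,T}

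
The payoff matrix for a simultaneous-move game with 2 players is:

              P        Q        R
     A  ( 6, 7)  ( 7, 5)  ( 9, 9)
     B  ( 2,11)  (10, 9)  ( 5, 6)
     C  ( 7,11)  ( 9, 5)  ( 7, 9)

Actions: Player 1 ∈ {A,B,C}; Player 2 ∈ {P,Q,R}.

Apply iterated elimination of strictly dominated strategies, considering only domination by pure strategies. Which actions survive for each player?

IESDS → P1:{A,C} P2:{P,R}

P2 drop Q (P beats it: A:7>5 B:11>9 C:11>5)
P1 drop B (A beats it: P:6>2 R:9>5)
P1→{A,C} P2→{P,R}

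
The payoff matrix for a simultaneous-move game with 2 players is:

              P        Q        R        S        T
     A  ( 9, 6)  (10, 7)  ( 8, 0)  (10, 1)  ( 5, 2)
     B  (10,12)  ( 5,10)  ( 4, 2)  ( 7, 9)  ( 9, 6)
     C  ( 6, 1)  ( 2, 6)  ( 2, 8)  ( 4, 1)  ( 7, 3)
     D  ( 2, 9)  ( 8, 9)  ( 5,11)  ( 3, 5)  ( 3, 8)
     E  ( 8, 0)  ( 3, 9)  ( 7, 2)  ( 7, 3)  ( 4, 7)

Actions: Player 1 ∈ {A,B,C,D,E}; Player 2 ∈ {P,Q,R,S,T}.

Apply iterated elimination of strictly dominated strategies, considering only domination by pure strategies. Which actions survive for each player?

IESDS → P1:{A,B} P2:{P,Q}

P1 drop C (B beats it: P:10>6 Q:5>2 R:4>2 S:7>4 T:9>7)
P1 drop D (A beats it: P:9>2 Q:10>8 R:8>5 S:10>3 T:5>3)
P1 drop E (A beats it: P:9>8 Q:10>3 R:8>7 S:10>7 T:5>4)
P2 drop R (P beats it: A:6>0 B:12>2)
P2 drop S (P beats it: A:6>1 B:12>9)
P2 drop T (P beats it: A:6>2 B:12>6)
P1→{A,B} P2→{P,Q}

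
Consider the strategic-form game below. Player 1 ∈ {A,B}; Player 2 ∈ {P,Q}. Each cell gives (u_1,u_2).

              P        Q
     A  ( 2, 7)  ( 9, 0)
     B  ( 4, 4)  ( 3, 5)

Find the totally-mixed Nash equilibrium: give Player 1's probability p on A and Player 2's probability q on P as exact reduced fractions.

P1 indiff ⇒ q·2+(1-q)·9 = q·4+(1-q)·3 ⇒ q(-2) = (1-q)(-6) ⇒ q = 3/4
P2 indiff ⇒ p·7+(1-p)·4 = p·0+(1-p)·5 ⇒ p(7) = (1-p)(1) ⇒ p = 1/8

P1 mixes 1/8 on A; P2 mixes 3/4 on P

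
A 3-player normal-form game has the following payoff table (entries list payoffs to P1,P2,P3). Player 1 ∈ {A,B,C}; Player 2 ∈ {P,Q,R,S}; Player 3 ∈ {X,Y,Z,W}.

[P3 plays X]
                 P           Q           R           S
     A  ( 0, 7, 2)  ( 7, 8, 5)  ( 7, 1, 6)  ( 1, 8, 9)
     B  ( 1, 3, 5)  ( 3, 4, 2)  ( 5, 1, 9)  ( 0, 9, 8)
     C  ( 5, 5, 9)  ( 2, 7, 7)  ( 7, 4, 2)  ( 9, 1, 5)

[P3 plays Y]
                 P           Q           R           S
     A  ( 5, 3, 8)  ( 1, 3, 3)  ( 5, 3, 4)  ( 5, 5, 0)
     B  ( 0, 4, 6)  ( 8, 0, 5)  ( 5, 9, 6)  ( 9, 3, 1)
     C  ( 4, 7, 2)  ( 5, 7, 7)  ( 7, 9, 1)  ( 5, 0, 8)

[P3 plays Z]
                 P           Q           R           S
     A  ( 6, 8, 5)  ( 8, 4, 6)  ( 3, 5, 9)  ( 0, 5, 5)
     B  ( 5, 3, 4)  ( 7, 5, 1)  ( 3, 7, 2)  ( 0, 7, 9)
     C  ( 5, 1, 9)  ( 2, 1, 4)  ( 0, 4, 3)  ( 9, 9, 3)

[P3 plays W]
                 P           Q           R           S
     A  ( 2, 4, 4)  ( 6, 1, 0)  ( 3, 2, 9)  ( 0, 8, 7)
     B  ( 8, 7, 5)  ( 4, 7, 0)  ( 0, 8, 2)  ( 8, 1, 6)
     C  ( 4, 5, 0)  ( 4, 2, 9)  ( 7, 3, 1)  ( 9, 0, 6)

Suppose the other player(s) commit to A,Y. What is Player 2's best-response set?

u_2(P vs A,Y) = 3
u_2(Q vs A,Y) = 3
u_2(R vs A,Y) = 3
u_2(S vs A,Y) = 5
max payoff 5 at {S}

BR_2 = {S}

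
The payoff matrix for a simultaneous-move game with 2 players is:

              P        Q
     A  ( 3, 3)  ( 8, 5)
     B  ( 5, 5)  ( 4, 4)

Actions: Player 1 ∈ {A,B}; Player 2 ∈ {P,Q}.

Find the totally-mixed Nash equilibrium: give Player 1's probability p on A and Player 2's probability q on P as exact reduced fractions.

P1 indiff ⇒ q·3+(1-q)·8 = q·5+(1-q)·4 ⇒ q(-2) = (1-q)(-4) ⇒ q = 2/3
P2 indiff ⇒ p·3+(1-p)·5 = p·5+(1-p)·4 ⇒ p(-2) = (1-p)(-1) ⇒ p = 1/3

p=1/3, q=2/3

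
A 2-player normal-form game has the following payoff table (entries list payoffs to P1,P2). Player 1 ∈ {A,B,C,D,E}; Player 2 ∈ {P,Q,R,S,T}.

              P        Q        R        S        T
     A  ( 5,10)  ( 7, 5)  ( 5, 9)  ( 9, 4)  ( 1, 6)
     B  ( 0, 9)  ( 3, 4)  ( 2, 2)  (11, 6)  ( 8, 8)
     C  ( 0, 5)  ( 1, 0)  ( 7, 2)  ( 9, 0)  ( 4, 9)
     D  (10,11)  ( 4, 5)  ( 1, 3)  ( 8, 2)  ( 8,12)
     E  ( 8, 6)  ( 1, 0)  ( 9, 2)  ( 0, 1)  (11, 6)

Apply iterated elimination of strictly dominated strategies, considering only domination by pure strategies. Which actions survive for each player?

P2 drop Q (P beats it: A:10>5 B:9>4 C:5>0 D:11>5 E:6>0)
P2 drop R (P beats it: A:10>9 B:9>2 C:5>2 D:11>3 E:6>2)
P2 drop S (P beats it: A:10>4 B:9>6 C:5>0 D:11>2 E:6>1)
P1 drop A (D beats it: P:10>5 T:8>1)
P1 drop B (E beats it: P:8>0 T:11>8)
P1 drop C (D beats it: P:10>0 T:8>4)
P1→{D,E} P2→{P,T}

Remaining: P1:{D,E} P2:{P,T}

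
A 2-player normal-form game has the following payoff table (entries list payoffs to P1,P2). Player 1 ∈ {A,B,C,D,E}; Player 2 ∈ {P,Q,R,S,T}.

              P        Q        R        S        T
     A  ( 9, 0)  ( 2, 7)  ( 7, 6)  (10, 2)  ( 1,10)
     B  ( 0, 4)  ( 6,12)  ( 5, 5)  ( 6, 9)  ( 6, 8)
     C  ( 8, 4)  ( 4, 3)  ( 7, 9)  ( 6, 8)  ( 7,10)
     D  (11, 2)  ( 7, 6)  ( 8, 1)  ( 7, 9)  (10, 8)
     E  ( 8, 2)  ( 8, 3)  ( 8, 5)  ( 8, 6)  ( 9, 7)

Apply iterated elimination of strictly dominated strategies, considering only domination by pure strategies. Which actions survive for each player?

Remaining: P1:{A,D,E} P2:{S,T}

P1 drop B (D beats it: P:11>0 Q:7>6 R:8>5 S:7>6 T:10>6)
P1 drop C (D beats it: P:11>8 Q:7>4 R:8>7 S:7>6 T:10>7)
P2 drop P (Q beats it: A:7>0 D:6>2 E:3>2)
P2 drop Q (T beats it: A:10>7 D:8>6 E:7>3)
P2 drop R (T beats it: A:10>6 D:8>1 E:7>5)
P1→{A,D,E} P2→{S,T}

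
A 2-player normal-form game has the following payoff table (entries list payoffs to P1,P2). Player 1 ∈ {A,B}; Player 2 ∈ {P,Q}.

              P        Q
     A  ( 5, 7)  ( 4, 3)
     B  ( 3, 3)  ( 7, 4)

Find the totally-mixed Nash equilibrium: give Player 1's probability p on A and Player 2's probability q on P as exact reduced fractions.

p=1/5, q=3/5

P1 indiff ⇒ q·5+(1-q)·4 = q·3+(1-q)·7 ⇒ q(2) = (1-q)(3) ⇒ q = 3/5
P2 indiff ⇒ p·7+(1-p)·3 = p·3+(1-p)·4 ⇒ p(4) = (1-p)(1) ⇒ p = 1/5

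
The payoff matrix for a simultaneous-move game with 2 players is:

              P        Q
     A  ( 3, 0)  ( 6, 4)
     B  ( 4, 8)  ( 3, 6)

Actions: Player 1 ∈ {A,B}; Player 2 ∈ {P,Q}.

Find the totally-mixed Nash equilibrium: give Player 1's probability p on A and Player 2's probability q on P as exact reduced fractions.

p=1/3, q=3/4

P1 indiff ⇒ q·3+(1-q)·6 = q·4+(1-q)·3 ⇒ q(-1) = (1-q)(-3) ⇒ q = 3/4
P2 indiff ⇒ p·0+(1-p)·8 = p·4+(1-p)·6 ⇒ p(-4) = (1-p)(-2) ⇒ p = 1/3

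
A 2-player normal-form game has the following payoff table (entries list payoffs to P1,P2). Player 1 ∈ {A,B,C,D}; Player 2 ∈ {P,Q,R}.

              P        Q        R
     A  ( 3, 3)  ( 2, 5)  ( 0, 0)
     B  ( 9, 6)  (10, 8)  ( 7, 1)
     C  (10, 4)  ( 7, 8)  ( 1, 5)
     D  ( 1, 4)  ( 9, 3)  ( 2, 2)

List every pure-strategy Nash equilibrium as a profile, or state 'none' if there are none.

(A,P): not NE [P1→C gives 10>3; P2→Q gives 5>3]
(A,Q): not NE [P1→B gives 10>2]
(A,R): not NE [P1→B gives 7>0; P2→Q gives 5>0]
(B,P): not NE [P1→C gives 10>9; P2→Q gives 8>6]
(B,Q): NE
(B,R): not NE [P2→Q gives 8>1]
(C,P): not NE [P2→Q gives 8>4]
(C,Q): not NE [P1→B gives 10>7]
(C,R): not NE [P1→B gives 7>1; P2→Q gives 8>5]
(D,P): not NE [P1→C gives 10>1]
(D,Q): not NE [P1→B gives 10>9; P2→P gives 4>3]
(D,R): not NE [P1→B gives 7>2; P2→P gives 4>2]

Nash profiles: (B,Q)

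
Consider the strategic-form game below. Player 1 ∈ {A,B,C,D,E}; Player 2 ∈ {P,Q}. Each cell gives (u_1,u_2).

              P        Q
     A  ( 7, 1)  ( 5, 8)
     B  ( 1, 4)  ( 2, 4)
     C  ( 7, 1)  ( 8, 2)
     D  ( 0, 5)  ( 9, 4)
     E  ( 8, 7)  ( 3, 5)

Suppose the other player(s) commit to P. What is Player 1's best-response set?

u_1(A vs P) = 7
u_1(B vs P) = 1
u_1(C vs P) = 7
u_1(D vs P) = 0
u_1(E vs P) = 8
max payoff 8 at {E}

P1 best: {E}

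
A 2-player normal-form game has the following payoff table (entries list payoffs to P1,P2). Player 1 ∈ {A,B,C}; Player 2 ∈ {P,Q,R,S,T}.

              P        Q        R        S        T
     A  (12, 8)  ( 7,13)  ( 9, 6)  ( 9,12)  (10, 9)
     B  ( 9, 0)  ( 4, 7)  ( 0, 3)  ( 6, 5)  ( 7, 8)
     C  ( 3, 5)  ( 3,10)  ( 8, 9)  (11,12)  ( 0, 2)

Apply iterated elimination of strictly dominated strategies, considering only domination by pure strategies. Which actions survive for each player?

P1 drop B (A beats it: P:12>9 Q:7>4 R:9>0 S:9>6 T:10>7)
P2 drop P (Q beats it: A:13>8 C:10>5)
P2 drop R (Q beats it: A:13>6 C:10>9)
P2 drop T (Q beats it: A:13>9 C:10>2)
P1→{A,C} P2→{Q,S}

IESDS → P1:{A,C} P2:{Q,S}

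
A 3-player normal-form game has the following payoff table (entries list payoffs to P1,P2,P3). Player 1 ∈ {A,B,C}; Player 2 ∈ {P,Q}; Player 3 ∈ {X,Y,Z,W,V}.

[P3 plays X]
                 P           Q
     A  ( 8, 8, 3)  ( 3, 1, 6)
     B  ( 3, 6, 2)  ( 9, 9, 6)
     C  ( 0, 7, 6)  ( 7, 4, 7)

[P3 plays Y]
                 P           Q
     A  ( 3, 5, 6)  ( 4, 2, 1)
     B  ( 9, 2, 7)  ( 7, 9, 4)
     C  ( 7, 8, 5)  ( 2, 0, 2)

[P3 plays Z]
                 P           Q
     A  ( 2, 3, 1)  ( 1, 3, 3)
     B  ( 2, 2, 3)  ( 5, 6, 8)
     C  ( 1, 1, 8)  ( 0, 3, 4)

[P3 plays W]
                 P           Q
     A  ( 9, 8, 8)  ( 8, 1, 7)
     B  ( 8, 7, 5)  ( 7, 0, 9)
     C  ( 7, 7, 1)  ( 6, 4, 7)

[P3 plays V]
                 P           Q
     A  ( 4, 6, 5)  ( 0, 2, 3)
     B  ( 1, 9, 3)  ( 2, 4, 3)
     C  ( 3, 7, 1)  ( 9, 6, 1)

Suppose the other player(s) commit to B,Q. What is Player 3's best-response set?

argmax u_3 = {W}

u_3(X vs B,Q) = 6
u_3(Y vs B,Q) = 4
u_3(Z vs B,Q) = 8
u_3(W vs B,Q) = 9
u_3(V vs B,Q) = 3
max payoff 9 at {W}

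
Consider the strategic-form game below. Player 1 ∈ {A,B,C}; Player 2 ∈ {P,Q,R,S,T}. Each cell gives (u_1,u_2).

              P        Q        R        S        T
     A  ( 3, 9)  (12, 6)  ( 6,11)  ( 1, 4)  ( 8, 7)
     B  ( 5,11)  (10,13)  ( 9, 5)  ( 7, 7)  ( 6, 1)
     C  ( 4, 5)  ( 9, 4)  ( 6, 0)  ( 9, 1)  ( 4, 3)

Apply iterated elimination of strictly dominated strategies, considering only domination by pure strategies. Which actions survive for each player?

P2 drop S (P beats it: A:9>4 B:11>7 C:5>1)
P1 drop C (B beats it: P:5>4 Q:10>9 R:9>6 T:6>4)
P2 drop T (P beats it: A:9>7 B:11>1)
P1→{A,B} P2→{P,Q,R}

Survivors P1:{A,B} P2:{P,Q,R}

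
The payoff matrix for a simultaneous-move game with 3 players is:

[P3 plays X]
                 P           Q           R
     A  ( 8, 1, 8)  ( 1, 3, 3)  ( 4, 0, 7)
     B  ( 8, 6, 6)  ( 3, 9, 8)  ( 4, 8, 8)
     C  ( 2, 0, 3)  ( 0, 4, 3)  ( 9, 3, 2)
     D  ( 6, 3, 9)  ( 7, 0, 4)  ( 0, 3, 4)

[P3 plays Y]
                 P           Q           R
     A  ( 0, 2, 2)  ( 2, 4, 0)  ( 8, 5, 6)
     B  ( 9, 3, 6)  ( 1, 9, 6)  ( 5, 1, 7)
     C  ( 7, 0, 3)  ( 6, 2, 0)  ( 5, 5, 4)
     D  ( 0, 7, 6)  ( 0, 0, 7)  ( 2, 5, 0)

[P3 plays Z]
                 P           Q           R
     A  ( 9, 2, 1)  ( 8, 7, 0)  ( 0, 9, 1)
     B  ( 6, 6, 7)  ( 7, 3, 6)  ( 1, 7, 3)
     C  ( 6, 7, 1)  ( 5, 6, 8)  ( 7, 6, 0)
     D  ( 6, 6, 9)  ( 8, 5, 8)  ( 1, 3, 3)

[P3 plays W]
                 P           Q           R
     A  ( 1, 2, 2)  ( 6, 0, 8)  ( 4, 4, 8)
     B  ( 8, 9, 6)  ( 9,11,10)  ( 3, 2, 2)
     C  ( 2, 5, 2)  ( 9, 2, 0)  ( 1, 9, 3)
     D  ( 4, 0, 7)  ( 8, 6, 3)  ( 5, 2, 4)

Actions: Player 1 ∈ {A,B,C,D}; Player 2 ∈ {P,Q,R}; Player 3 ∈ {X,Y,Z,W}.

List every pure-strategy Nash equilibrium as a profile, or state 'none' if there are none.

Nash profiles: (B,Q,W)

(A,P,X): not NE [P2→Q gives 3>1]
(A,P,Y): not NE [P1→B gives 9>0; P2→R gives 5>2; P3→X gives 8>2]
(A,P,Z): not NE [P2→R gives 9>2; P3→X gives 8>1]
(A,P,W): not NE [P1→B gives 8>1; P2→R gives 4>2; P3→X gives 8>2]
(A,Q,X): not NE [P1→D gives 7>1; P3→W gives 8>3]
(A,Q,Y): not NE [P1→C gives 6>2; P2→R gives 5>4; P3→W gives 8>0]
(A,Q,Z): not NE [P2→R gives 9>7; P3→W gives 8>0]
(A,Q,W): not NE [P1→C gives 9>6; P2→R gives 4>0]
(A,R,X): not NE [P1→C gives 9>4; P2→Q gives 3>0; P3→W gives 8>7]
(A,R,Y): not NE [P3→W gives 8>6]
(A,R,Z): not NE [P1→C gives 7>0; P3→W gives 8>1]
(A,R,W): not NE [P1→D gives 5>4]
(B,P,X): not NE [P2→Q gives 9>6; P3→Z gives 7>6]
(B,P,Y): not NE [P2→Q gives 9>3; P3→Z gives 7>6]
(B,P,Z): not NE [P1→A gives 9>6; P2→R gives 7>6]
(B,P,W): not NE [P2→Q gives 11>9; P3→Z gives 7>6]
(B,Q,X): not NE [P1→D gives 7>3; P3→W gives 10>8]
(B,Q,Y): not NE [P1→C gives 6>1; P3→W gives 10>6]
(B,Q,Z): not NE [P1→D gives 8>7; P2→R gives 7>3; P3→W gives 10>6]
(B,Q,W): NE
(B,R,X): not NE [P1→C gives 9>4; P2→Q gives 9>8]
(B,R,Y): not NE [P1→A gives 8>5; P2→Q gives 9>1; P3→X gives 8>7]
(B,R,Z): not NE [P1→C gives 7>1; P3→X gives 8>3]
(B,R,W): not NE [P1→D gives 5>3; P2→Q gives 11>2; P3→X gives 8>2]
(C,P,X): not NE [P1→B gives 8>2; P2→Q gives 4>0]
(C,P,Y): not NE [P1→B gives 9>7; P2→R gives 5>0]
(C,P,Z): not NE [P1→A gives 9>6; P3→Y gives 3>1]
(C,P,W): not NE [P1→B gives 8>2; P2→R gives 9>5; P3→Y gives 3>2]
(C,Q,X): not NE [P1→D gives 7>0; P3→Z gives 8>3]
(C,Q,Y): not NE [P2→R gives 5>2; P3→Z gives 8>0]
(C,Q,Z): not NE [P1→D gives 8>5; P2→P gives 7>6]
(C,Q,W): not NE [P2→R gives 9>2; P3→Z gives 8>0]
(C,R,X): not NE [P2→Q gives 4>3; P3→Y gives 4>2]
(C,R,Y): not NE [P1→A gives 8>5]
(C,R,Z): not NE [P2→P gives 7>6; P3→Y gives 4>0]
(C,R,W): not NE [P1→D gives 5>1; P3→Y gives 4>3]
(D,P,X): not NE [P1→B gives 8>6]
(D,P,Y): not NE [P1→B gives 9>0; P3→Z gives 9>6]
(D,P,Z): not NE [P1→A gives 9>6]
(D,P,W): not NE [P1→B gives 8>4; P2→Q gives 6>0; P3→Z gives 9>7]
(D,Q,X): not NE [P2→R gives 3>0; P3→Z gives 8>4]
(D,Q,Y): not NE [P1→C gives 6>0; P2→P gives 7>0; P3→Z gives 8>7]
(D,Q,Z): not NE [P2→P gives 6>5]
(D,Q,W): not NE [P1→C gives 9>8; P3→Z gives 8>3]
(D,R,X): not NE [P1→C gives 9>0]
(D,R,Y): not NE [P1→A gives 8>2; P2→P gives 7>5; P3→W gives 4>0]
(D,R,Z): not NE [P1→C gives 7>1; P2→P gives 6>3; P3→W gives 4>3]
(D,R,W): not NE [P2→Q gives 6>2]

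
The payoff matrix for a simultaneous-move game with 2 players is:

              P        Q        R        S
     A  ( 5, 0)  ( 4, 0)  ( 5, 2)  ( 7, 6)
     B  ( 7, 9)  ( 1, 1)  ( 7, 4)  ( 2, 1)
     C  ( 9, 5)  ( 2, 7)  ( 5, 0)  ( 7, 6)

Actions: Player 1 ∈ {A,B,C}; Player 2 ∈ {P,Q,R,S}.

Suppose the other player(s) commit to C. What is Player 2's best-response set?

BR_2 = {Q}

u_2(P vs C) = 5
u_2(Q vs C) = 7
u_2(R vs C) = 0
u_2(S vs C) = 6
max payoff 7 at {Q}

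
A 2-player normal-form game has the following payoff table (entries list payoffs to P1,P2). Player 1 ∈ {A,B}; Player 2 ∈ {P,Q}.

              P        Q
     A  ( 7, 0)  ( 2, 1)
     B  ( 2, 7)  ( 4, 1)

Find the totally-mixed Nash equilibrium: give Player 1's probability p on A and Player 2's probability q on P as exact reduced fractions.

(p,q) = (6/7, 2/7)

P1 indiff ⇒ q·7+(1-q)·2 = q·2+(1-q)·4 ⇒ q(5) = (1-q)(2) ⇒ q = 2/7
P2 indiff ⇒ p·0+(1-p)·7 = p·1+(1-p)·1 ⇒ p(-1) = (1-p)(-6) ⇒ p = 6/7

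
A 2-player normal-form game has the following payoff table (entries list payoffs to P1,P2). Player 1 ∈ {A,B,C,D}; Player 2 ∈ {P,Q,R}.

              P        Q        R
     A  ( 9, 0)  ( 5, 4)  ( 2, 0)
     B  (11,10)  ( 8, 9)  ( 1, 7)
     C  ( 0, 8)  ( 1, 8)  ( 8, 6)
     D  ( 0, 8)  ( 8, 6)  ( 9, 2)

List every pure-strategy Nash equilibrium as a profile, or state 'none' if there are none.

(A,P): not NE [P1→B gives 11>9; P2→Q gives 4>0]
(A,Q): not NE [P1→D gives 8>5]
(A,R): not NE [P1→D gives 9>2; P2→Q gives 4>0]
(B,P): NE
(B,Q): not NE [P2→P gives 10>9]
(B,R): not NE [P1→D gives 9>1; P2→P gives 10>7]
(C,P): not NE [P1→B gives 11>0]
(C,Q): not NE [P1→D gives 8>1]
(C,R): not NE [P1→D gives 9>8; P2→Q gives 8>6]
(D,P): not NE [P1→B gives 11>0]
(D,Q): not NE [P2→P gives 8>6]
(D,R): not NE [P2→P gives 8>2]

Nash profiles: (B,P)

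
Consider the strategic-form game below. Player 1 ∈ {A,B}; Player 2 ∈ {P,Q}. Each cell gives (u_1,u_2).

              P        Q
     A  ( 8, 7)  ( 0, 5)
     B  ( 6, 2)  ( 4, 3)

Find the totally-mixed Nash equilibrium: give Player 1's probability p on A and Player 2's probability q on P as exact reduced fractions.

P1 indiff ⇒ q·8+(1-q)·0 = q·6+(1-q)·4 ⇒ q(2) = (1-q)(4) ⇒ q = 2/3
P2 indiff ⇒ p·7+(1-p)·2 = p·5+(1-p)·3 ⇒ p(2) = (1-p)(1) ⇒ p = 1/3

P1 mixes 1/3 on A; P2 mixes 2/3 on P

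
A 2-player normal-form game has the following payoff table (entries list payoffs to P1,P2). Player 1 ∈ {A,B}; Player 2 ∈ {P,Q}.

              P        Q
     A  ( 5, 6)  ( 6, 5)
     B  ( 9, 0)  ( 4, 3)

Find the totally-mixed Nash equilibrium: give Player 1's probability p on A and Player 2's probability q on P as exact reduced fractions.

P1 indiff ⇒ q·5+(1-q)·6 = q·9+(1-q)·4 ⇒ q(-4) = (1-q)(-2) ⇒ q = 1/3
P2 indiff ⇒ p·6+(1-p)·0 = p·5+(1-p)·3 ⇒ p(1) = (1-p)(3) ⇒ p = 3/4

P1 mixes 3/4 on A; P2 mixes 1/3 on P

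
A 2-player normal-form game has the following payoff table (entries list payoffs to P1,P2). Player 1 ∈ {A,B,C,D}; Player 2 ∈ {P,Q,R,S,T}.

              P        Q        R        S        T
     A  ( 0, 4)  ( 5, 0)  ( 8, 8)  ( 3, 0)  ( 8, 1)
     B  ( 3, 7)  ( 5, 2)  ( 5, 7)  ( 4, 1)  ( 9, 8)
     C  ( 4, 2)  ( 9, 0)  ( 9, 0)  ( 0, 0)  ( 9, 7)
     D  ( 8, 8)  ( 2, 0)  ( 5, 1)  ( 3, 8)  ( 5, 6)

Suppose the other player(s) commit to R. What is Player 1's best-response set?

BR_1 = {C}

u_1(A vs R) = 8
u_1(B vs R) = 5
u_1(C vs R) = 9
u_1(D vs R) = 5
max payoff 9 at {C}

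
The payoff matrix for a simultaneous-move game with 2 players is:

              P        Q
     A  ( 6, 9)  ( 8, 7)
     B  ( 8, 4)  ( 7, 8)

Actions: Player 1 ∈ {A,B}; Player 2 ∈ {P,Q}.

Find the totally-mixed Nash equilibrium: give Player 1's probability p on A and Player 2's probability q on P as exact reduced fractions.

p=2/3, q=1/3

P1 indiff ⇒ q·6+(1-q)·8 = q·8+(1-q)·7 ⇒ q(-2) = (1-q)(-1) ⇒ q = 1/3
P2 indiff ⇒ p·9+(1-p)·4 = p·7+(1-p)·8 ⇒ p(2) = (1-p)(4) ⇒ p = 2/3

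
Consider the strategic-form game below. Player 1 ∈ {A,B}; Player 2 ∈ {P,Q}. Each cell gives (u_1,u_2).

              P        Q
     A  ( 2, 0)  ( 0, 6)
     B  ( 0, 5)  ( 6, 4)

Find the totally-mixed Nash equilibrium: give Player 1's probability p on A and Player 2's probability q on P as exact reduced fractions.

P1 indiff ⇒ q·2+(1-q)·0 = q·0+(1-q)·6 ⇒ q(2) = (1-q)(6) ⇒ q = 3/4
P2 indiff ⇒ p·0+(1-p)·5 = p·6+(1-p)·4 ⇒ p(-6) = (1-p)(-1) ⇒ p = 1/7

(p,q) = (1/7, 3/4)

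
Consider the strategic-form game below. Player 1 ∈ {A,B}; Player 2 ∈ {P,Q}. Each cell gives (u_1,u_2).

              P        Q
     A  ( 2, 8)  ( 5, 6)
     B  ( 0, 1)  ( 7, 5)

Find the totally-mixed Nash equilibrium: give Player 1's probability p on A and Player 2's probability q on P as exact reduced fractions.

(p,q) = (2/3, 1/2)

P1 indiff ⇒ q·2+(1-q)·5 = q·0+(1-q)·7 ⇒ q(2) = (1-q)(2) ⇒ q = 1/2
P2 indiff ⇒ p·8+(1-p)·1 = p·6+(1-p)·5 ⇒ p(2) = (1-p)(4) ⇒ p = 2/3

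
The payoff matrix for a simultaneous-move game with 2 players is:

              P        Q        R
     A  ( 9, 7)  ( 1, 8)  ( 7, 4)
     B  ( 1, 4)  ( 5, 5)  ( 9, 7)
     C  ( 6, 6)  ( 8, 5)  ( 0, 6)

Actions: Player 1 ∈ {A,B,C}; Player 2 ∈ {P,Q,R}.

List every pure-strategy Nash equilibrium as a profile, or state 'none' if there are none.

(A,P): not NE [P2→Q gives 8>7]
(A,Q): not NE [P1→C gives 8>1]
(A,R): not NE [P1→B gives 9>7; P2→Q gives 8>4]
(B,P): not NE [P1→A gives 9>1; P2→R gives 7>4]
(B,Q): not NE [P1→C gives 8>5; P2→R gives 7>5]
(B,R): NE
(C,P): not NE [P1→A gives 9>6]
(C,Q): not NE [P2→R gives 6>5]
(C,R): not NE [P1→B gives 9>0]

Nash profiles: (B,R)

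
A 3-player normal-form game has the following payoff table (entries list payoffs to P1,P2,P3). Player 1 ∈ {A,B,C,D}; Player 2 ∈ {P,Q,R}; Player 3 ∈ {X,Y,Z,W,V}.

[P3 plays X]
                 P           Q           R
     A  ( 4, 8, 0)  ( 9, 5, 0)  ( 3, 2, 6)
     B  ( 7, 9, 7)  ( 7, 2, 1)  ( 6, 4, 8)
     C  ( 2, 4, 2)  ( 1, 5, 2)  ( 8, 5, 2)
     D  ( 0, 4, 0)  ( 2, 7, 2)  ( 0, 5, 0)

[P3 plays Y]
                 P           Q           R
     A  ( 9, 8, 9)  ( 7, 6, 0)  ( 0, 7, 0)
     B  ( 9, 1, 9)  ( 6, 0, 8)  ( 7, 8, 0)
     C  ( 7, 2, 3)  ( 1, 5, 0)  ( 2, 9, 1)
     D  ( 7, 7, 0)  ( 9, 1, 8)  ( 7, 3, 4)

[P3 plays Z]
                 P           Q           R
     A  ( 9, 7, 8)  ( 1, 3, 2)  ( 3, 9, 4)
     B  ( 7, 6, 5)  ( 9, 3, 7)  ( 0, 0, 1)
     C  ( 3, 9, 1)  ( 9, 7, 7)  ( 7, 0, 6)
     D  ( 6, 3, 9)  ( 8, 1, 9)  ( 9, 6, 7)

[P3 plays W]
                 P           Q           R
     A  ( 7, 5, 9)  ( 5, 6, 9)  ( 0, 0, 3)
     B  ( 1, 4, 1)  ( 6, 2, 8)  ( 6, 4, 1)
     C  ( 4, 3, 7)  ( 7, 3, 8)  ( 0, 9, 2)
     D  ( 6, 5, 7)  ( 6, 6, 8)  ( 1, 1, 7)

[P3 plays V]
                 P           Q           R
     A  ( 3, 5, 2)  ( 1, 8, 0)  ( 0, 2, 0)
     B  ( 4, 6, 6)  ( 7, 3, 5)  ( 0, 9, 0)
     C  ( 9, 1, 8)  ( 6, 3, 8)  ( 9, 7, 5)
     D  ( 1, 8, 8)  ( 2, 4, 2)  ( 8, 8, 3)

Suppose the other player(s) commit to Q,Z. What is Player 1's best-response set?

u_1(A vs Q,Z) = 1
u_1(B vs Q,Z) = 9
u_1(C vs Q,Z) = 9
u_1(D vs Q,Z) = 8
max payoff 9 at {B,C}

argmax u_1 = {B,C}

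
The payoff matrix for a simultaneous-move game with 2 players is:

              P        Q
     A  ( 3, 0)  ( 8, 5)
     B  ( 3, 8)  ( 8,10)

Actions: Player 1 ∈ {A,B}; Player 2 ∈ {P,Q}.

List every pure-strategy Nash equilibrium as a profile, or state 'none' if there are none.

(A,P): not NE [P2→Q gives 5>0]
(A,Q): NE
(B,P): not NE [P2→Q gives 10>8]
(B,Q): NE

PSNE = {(A,Q), (B,Q)}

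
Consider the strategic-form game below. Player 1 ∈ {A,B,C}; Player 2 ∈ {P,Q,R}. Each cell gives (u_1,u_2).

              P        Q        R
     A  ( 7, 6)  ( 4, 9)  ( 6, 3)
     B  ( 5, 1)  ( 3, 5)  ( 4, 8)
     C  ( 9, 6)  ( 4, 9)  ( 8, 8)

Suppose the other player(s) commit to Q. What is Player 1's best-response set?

u_1(A vs Q) = 4
u_1(B vs Q) = 3
u_1(C vs Q) = 4
max payoff 4 at {A,C}

BR_1 = {A,C}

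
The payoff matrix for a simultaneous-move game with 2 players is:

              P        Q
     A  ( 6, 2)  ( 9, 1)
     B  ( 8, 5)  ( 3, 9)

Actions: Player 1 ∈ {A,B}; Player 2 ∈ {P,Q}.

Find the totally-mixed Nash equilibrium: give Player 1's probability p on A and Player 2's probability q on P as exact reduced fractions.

P1 mixes 4/5 on A; P2 mixes 3/4 on P

P1 indiff ⇒ q·6+(1-q)·9 = q·8+(1-q)·3 ⇒ q(-2) = (1-q)(-6) ⇒ q = 3/4
P2 indiff ⇒ p·2+(1-p)·5 = p·1+(1-p)·9 ⇒ p(1) = (1-p)(4) ⇒ p = 4/5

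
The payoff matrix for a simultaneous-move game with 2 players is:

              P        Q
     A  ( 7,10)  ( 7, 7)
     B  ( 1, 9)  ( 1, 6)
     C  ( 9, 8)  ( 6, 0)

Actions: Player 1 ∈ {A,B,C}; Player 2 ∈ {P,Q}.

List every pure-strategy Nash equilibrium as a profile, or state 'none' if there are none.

(A,P): not NE [P1→C gives 9>7]
(A,Q): not NE [P2→P gives 10>7]
(B,P): not NE [P1→C gives 9>1]
(B,Q): not NE [P1→A gives 7>1; P2→P gives 9>6]
(C,P): NE
(C,Q): not NE [P1→A gives 7>6; P2→P gives 8>0]

Nash profiles: (C,P)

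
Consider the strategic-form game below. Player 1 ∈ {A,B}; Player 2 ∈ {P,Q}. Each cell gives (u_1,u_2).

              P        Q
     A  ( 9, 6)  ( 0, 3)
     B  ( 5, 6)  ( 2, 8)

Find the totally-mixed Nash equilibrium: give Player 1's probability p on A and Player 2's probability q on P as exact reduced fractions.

P1 mixes 2/5 on A; P2 mixes 1/3 on P

P1 indiff ⇒ q·9+(1-q)·0 = q·5+(1-q)·2 ⇒ q(4) = (1-q)(2) ⇒ q = 1/3
P2 indiff ⇒ p·6+(1-p)·6 = p·3+(1-p)·8 ⇒ p(3) = (1-p)(2) ⇒ p = 2/5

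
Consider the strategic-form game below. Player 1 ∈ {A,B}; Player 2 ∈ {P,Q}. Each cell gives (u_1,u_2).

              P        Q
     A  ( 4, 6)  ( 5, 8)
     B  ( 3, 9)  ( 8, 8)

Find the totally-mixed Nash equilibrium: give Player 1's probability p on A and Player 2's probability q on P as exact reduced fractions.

P1 indiff ⇒ q·4+(1-q)·5 = q·3+(1-q)·8 ⇒ q(1) = (1-q)(3) ⇒ q = 3/4
P2 indiff ⇒ p·6+(1-p)·9 = p·8+(1-p)·8 ⇒ p(-2) = (1-p)(-1) ⇒ p = 1/3

(p,q) = (1/3, 3/4)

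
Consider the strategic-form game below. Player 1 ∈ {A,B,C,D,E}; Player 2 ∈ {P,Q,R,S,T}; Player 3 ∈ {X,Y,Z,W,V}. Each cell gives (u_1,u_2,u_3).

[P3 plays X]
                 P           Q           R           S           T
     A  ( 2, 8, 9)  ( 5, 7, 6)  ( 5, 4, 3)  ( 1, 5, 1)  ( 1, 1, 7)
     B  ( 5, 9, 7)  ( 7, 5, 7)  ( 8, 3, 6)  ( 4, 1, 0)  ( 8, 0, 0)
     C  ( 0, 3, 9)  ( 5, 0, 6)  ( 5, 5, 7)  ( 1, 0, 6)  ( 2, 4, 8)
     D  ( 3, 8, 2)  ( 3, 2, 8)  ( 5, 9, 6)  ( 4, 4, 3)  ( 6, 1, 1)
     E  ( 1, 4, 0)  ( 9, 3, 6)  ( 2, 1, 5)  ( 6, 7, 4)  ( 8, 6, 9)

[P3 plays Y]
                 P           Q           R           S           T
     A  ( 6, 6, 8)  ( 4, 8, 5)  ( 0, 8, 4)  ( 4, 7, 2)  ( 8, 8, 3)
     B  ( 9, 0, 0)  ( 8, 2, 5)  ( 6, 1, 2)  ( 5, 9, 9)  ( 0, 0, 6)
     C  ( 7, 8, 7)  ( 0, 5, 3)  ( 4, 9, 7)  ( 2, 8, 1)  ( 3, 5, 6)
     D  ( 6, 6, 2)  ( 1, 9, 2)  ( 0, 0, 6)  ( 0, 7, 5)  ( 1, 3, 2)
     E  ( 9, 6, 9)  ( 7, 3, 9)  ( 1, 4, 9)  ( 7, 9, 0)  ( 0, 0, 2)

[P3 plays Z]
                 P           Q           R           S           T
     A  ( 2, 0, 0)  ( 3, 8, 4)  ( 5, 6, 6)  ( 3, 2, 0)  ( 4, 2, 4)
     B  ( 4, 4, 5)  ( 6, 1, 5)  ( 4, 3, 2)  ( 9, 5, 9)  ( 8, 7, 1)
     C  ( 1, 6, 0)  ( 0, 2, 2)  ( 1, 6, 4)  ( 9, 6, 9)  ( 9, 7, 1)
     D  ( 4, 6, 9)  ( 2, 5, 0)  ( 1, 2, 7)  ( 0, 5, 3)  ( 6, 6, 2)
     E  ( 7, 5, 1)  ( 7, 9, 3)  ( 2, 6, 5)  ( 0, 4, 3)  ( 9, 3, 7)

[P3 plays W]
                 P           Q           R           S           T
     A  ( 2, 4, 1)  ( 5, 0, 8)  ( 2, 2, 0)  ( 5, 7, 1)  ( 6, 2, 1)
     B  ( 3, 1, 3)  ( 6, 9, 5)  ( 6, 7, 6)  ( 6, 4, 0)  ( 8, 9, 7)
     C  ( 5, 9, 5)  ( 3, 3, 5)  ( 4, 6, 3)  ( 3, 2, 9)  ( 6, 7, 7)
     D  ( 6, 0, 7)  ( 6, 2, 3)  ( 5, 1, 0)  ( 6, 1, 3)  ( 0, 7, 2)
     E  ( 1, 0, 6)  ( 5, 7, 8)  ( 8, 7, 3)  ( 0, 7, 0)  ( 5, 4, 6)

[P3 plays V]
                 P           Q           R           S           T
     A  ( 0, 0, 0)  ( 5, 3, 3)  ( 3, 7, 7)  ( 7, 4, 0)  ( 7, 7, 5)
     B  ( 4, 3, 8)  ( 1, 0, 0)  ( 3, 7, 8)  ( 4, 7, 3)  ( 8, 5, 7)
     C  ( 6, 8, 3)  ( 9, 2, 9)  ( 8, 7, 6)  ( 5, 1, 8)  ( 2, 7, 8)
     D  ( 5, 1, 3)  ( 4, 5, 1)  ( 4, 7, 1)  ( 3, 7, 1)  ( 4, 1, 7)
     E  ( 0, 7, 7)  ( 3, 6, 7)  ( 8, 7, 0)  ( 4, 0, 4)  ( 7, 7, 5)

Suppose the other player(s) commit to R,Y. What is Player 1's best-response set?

u_1(A vs R,Y) = 0
u_1(B vs R,Y) = 6
u_1(C vs R,Y) = 4
u_1(D vs R,Y) = 0
u_1(E vs R,Y) = 1
max payoff 6 at {B}

BR_1 = {B}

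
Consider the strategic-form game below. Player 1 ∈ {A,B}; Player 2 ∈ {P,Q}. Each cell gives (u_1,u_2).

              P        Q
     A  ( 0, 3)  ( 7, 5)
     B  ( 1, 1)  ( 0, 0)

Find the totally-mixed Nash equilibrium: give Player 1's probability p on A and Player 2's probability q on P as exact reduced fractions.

p=1/3, q=7/8

P1 indiff ⇒ q·0+(1-q)·7 = q·1+(1-q)·0 ⇒ q(-1) = (1-q)(-7) ⇒ q = 7/8
P2 indiff ⇒ p·3+(1-p)·1 = p·5+(1-p)·0 ⇒ p(-2) = (1-p)(-1) ⇒ p = 1/3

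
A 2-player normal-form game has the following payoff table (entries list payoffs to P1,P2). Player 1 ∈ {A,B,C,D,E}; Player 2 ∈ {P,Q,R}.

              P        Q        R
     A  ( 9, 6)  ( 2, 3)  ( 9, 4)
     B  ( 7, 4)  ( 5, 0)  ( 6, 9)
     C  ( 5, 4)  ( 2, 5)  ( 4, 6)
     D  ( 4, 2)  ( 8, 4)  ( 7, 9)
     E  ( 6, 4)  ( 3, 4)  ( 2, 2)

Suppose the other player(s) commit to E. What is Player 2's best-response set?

BR_2 = {P,Q}

u_2(P vs E) = 4
u_2(Q vs E) = 4
u_2(R vs E) = 2
max payoff 4 at {P,Q}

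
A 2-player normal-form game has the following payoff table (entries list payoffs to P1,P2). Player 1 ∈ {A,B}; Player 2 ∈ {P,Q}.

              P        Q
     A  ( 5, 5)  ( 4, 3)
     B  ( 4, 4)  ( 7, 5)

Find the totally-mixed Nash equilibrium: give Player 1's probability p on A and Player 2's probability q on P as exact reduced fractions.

p=1/3, q=3/4

P1 indiff ⇒ q·5+(1-q)·4 = q·4+(1-q)·7 ⇒ q(1) = (1-q)(3) ⇒ q = 3/4
P2 indiff ⇒ p·5+(1-p)·4 = p·3+(1-p)·5 ⇒ p(2) = (1-p)(1) ⇒ p = 1/3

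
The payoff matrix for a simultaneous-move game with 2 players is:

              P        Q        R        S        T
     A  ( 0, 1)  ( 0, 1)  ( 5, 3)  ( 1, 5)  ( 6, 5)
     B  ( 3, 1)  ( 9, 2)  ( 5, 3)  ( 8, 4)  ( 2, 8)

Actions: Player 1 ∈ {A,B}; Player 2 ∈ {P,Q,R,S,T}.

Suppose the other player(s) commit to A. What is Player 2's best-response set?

argmax u_2 = {S,T}

u_2(P vs A) = 1
u_2(Q vs A) = 1
u_2(R vs A) = 3
u_2(S vs A) = 5
u_2(T vs A) = 5
max payoff 5 at {S,T}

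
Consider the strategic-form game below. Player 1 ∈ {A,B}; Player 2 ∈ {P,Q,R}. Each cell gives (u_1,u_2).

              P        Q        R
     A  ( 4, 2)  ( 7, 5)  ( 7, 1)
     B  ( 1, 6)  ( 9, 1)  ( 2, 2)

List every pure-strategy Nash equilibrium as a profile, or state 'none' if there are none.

(A,P): not NE [P2→Q gives 5>2]
(A,Q): not NE [P1→B gives 9>7]
(A,R): not NE [P2→Q gives 5>1]
(B,P): not NE [P1→A gives 4>1]
(B,Q): not NE [P2→P gives 6>1]
(B,R): not NE [P1→A gives 7>2; P2→P gives 6>2]

PSNE: ∅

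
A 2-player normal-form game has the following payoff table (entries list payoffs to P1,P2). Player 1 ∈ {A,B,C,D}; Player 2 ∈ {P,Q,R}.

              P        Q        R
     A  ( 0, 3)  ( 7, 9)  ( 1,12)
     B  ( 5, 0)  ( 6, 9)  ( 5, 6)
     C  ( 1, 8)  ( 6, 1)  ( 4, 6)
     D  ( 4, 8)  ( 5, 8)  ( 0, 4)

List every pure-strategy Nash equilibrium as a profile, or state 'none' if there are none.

Equilibria: none

(A,P): not NE [P1→B gives 5>0; P2→R gives 12>3]
(A,Q): not NE [P2→R gives 12>9]
(A,R): not NE [P1→B gives 5>1]
(B,P): not NE [P2→Q gives 9>0]
(B,Q): not NE [P1→A gives 7>6]
(B,R): not NE [P2→Q gives 9>6]
(C,P): not NE [P1→B gives 5>1]
(C,Q): not NE [P1→A gives 7>6; P2→P gives 8>1]
(C,R): not NE [P1→B gives 5>4; P2→P gives 8>6]
(D,P): not NE [P1→B gives 5>4]
(D,Q): not NE [P1→A gives 7>5]
(D,R): not NE [P1→B gives 5>0; P2→Q gives 8>4]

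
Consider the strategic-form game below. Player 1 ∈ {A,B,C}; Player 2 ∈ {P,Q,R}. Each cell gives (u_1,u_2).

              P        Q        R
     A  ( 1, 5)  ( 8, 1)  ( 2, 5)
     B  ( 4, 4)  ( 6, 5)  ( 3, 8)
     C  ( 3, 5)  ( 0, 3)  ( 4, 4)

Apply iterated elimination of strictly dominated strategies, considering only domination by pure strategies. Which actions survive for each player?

Remaining: P1:{B,C} P2:{P,R}

P2 drop Q (R beats it: A:5>1 B:8>5 C:4>3)
P1 drop A (B beats it: P:4>1 R:3>2)
P1→{B,C} P2→{P,R}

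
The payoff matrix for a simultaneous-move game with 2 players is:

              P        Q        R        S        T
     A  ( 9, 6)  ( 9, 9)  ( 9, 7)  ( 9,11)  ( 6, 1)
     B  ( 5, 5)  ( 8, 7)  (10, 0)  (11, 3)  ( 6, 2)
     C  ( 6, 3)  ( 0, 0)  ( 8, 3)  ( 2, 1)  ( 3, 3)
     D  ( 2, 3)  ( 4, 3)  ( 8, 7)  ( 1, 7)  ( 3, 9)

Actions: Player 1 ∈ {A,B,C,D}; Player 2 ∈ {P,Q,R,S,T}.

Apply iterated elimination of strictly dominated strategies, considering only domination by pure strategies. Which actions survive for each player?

P1 drop C (A beats it: P:9>6 Q:9>0 R:9>8 S:9>2 T:6>3)
P1 drop D (A beats it: P:9>2 Q:9>4 R:9>8 S:9>1 T:6>3)
P2 drop P (Q beats it: A:9>6 B:7>5)
P2 drop R (Q beats it: A:9>7 B:7>0)
P2 drop T (Q beats it: A:9>1 B:7>2)
P1→{A,B} P2→{Q,S}

IESDS → P1:{A,B} P2:{Q,S}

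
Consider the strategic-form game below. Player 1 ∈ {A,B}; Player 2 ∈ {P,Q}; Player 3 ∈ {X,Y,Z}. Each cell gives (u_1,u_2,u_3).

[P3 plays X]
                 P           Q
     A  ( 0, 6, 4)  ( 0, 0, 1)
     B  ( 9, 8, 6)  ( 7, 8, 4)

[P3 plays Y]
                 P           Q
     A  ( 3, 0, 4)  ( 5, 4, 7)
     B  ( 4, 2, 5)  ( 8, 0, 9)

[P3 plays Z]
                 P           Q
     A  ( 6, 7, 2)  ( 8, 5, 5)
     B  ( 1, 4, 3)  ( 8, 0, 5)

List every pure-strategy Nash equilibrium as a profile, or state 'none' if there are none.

(A,P,X): not NE [P1→B gives 9>0]
(A,P,Y): not NE [P1→B gives 4>3; P2→Q gives 4>0]
(A,P,Z): not NE [P3→Y gives 4>2]
(A,Q,X): not NE [P1→B gives 7>0; P2→P gives 6>0; P3→Y gives 7>1]
(A,Q,Y): not NE [P1→B gives 8>5]
(A,Q,Z): not NE [P2→P gives 7>5; P3→Y gives 7>5]
(B,P,X): NE
(B,P,Y): not NE [P3→X gives 6>5]
(B,P,Z): not NE [P1→A gives 6>1; P3→X gives 6>3]
(B,Q,X): not NE [P3→Y gives 9>4]
(B,Q,Y): not NE [P2→P gives 2>0]
(B,Q,Z): not NE [P2→P gives 4>0; P3→Y gives 9>5]

NE set: (B,P,X)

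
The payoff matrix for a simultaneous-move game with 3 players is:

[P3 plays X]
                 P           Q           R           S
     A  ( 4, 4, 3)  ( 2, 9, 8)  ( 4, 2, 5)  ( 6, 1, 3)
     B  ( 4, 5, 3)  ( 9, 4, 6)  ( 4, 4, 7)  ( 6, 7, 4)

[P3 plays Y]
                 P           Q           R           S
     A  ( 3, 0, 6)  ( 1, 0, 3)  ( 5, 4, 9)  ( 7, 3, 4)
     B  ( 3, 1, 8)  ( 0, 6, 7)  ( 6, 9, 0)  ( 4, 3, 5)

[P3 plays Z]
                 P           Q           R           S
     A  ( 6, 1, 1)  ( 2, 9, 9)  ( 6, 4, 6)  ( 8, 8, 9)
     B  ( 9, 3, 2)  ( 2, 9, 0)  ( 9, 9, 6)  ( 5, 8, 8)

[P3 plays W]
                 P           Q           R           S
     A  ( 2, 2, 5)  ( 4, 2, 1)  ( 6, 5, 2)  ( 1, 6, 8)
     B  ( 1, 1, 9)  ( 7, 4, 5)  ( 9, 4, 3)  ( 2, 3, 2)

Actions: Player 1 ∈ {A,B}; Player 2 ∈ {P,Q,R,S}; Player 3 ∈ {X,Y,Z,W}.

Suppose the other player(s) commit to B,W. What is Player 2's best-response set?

P2 best: {Q,R}

u_2(P vs B,W) = 1
u_2(Q vs B,W) = 4
u_2(R vs B,W) = 4
u_2(S vs B,W) = 3
max payoff 4 at {Q,R}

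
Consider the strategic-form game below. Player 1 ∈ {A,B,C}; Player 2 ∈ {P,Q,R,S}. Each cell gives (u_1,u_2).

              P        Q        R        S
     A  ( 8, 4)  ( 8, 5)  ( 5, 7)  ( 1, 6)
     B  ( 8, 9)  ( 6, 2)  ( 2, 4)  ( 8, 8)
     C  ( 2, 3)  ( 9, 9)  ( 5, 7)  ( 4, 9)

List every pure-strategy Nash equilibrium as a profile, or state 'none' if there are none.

PSNE = {(A,R), (B,P), (C,Q)}

(A,P): not NE [P2→R gives 7>4]
(A,Q): not NE [P1→C gives 9>8; P2→R gives 7>5]
(A,R): NE
(A,S): not NE [P1→B gives 8>1; P2→R gives 7>6]
(B,P): NE
(B,Q): not NE [P1→C gives 9>6; P2→P gives 9>2]
(B,R): not NE [P1→C gives 5>2; P2→P gives 9>4]
(B,S): not NE [P2→P gives 9>8]
(C,P): not NE [P1→B gives 8>2; P2→S gives 9>3]
(C,Q): NE
(C,R): not NE [P2→S gives 9>7]
(C,S): not NE [P1→B gives 8>4]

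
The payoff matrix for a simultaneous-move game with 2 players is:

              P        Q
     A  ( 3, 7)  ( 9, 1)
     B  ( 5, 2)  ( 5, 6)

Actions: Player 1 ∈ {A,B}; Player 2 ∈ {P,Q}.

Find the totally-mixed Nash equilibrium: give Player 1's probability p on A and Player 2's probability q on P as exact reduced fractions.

P1 indiff ⇒ q·3+(1-q)·9 = q·5+(1-q)·5 ⇒ q(-2) = (1-q)(-4) ⇒ q = 2/3
P2 indiff ⇒ p·7+(1-p)·2 = p·1+(1-p)·6 ⇒ p(6) = (1-p)(4) ⇒ p = 2/5

P1 mixes 2/5 on A; P2 mixes 2/3 on P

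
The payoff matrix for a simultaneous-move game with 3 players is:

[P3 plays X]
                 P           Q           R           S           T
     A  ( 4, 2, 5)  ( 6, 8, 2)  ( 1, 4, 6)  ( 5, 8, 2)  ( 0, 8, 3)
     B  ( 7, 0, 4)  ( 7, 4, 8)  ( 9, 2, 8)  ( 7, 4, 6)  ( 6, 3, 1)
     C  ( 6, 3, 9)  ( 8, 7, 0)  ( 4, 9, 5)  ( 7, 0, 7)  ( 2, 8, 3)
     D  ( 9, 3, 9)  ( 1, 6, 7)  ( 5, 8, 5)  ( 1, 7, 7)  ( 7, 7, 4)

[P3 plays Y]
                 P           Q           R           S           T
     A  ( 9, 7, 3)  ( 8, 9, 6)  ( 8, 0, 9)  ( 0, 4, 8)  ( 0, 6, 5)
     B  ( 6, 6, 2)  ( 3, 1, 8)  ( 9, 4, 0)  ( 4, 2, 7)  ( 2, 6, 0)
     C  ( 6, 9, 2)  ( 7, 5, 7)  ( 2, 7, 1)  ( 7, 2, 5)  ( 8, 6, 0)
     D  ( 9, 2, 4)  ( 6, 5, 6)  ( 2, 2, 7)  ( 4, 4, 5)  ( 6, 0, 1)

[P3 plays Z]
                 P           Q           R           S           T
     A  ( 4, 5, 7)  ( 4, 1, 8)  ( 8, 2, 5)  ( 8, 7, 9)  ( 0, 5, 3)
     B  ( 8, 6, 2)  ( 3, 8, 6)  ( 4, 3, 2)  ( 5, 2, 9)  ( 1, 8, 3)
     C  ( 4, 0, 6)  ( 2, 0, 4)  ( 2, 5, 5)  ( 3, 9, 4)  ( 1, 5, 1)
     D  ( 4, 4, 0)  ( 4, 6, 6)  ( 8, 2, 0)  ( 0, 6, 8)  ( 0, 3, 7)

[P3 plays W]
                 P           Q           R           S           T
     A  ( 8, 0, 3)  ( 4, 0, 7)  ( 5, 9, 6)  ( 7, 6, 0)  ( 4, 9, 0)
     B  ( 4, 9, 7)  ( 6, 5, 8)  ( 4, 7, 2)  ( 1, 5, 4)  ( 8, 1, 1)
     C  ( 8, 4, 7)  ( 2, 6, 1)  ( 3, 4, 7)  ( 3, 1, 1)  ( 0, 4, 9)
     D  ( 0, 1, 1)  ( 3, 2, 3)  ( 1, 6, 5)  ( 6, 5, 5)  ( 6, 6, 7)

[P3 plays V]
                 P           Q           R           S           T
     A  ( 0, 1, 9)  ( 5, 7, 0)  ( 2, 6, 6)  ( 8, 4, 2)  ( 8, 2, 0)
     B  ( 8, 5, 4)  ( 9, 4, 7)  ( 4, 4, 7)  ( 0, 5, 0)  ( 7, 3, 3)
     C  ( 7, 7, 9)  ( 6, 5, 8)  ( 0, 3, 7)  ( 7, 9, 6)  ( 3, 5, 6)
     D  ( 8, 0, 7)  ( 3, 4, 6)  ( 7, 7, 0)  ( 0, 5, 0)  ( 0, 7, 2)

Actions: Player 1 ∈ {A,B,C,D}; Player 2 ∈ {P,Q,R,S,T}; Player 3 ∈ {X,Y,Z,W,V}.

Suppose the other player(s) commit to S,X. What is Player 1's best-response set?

u_1(A vs S,X) = 5
u_1(B vs S,X) = 7
u_1(C vs S,X) = 7
u_1(D vs S,X) = 1
max payoff 7 at {B,C}

argmax u_1 = {B,C}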